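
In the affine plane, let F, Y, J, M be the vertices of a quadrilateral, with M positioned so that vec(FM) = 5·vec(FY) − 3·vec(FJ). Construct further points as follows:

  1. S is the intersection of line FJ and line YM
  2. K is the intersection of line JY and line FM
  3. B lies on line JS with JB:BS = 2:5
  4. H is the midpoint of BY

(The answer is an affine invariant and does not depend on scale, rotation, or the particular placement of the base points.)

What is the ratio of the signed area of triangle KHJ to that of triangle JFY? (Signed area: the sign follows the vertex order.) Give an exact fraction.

[KHJ]:[JFY] = -5/56

Assign F = (0, 0), Y = (1, 0), J = (0, 1), M = (5, -3) — the answer is frame-independent, so this choice is without loss of generality.
1. S is the intersection of line FJ and line YM ⇒ S = (0, 3/4)
2. K is the intersection of line JY and line FM ⇒ K = (5/2, -3/2)
3. B lies on line JS with JB:BS = 2:5 ⇒ B = (0, 13/14)
4. H is the midpoint of BY ⇒ H = (1/2, 13/28)
2·[KHJ] = -5/56, 2·[JFY] = 1
[KHJ]:[JFY] = -5/56:1 = -5/56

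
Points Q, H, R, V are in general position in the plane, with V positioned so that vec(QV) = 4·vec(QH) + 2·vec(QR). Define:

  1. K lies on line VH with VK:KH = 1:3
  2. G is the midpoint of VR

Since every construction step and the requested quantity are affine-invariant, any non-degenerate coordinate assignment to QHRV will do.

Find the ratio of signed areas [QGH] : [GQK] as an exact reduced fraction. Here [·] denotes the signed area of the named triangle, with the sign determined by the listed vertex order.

[QGH]:[GQK] = -4/5

Choose coordinates Q = (0, 0), H = (1, 0), R = (0, 1), V = (4, 2).
1. K lies on line VH with VK:KH = 1:3 ⇒ K = (13/4, 3/2)
2. G is the midpoint of VR ⇒ G = (2, 3/2)
2·[QGH] = -3/2, 2·[GQK] = 15/8
[QGH]:[GQK] = -3/2:15/8 = -4/5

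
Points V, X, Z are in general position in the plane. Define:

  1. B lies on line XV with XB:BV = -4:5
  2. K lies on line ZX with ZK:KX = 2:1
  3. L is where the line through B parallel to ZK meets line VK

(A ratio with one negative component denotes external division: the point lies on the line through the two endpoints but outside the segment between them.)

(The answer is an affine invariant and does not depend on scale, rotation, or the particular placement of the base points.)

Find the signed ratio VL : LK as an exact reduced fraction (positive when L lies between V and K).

Choose coordinates V = (0, 0), X = (1, 0), Z = (0, 1).
1. B lies on line XV with XB:BV = -4:5 ⇒ B = (5, 0)
2. K lies on line ZX with ZK:KX = 2:1 ⇒ K = (2/3, 1/3)
3. L is where the line through B parallel to ZK meets line VK ⇒ L = (10/3, 5/3)
L = V + t·(K−V) with t = 5, so VL:LK = t:(1−t) = 5:-4

VL:LK = -5/4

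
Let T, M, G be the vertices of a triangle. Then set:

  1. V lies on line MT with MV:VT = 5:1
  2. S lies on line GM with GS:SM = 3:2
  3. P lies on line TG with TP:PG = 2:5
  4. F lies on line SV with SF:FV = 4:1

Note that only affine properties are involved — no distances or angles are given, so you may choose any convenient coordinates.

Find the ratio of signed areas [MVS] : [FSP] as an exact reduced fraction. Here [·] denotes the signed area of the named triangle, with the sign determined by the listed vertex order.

Work in coordinates with T = (0, 0), M = (1, 0), G = (0, 1).
1. V lies on line MT with MV:VT = 5:1 ⇒ V = (1/6, 0)
2. S lies on line GM with GS:SM = 3:2 ⇒ S = (3/5, 2/5)
3. P lies on line TG with TP:PG = 2:5 ⇒ P = (0, 2/7)
4. F lies on line SV with SF:FV = 4:1 ⇒ F = (19/75, 2/25)
2·[MVS] = -1/3, 2·[FSP] = 16/105
[MVS]:[FSP] = -1/3:16/105 = -35/16

[MVS]:[FSP] = -35/16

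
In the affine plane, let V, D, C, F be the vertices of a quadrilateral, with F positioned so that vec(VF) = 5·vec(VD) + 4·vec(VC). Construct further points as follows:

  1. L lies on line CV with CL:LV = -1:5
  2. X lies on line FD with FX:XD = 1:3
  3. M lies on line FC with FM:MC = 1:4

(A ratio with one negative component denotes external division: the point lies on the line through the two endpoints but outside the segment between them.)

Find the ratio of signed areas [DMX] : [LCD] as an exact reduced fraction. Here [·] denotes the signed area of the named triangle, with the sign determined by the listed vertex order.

[DMX]:[LCD] = -24/5

Choose coordinates V = (0, 0), D = (1, 0), C = (0, 1), F = (5, 4).
1. L lies on line CV with CL:LV = -1:5 ⇒ L = (0, 5/4)
2. X lies on line FD with FX:XD = 1:3 ⇒ X = (4, 3)
3. M lies on line FC with FM:MC = 1:4 ⇒ M = (4, 17/5)
2·[DMX] = -6/5, 2·[LCD] = 1/4
[DMX]:[LCD] = -6/5:1/4 = -24/5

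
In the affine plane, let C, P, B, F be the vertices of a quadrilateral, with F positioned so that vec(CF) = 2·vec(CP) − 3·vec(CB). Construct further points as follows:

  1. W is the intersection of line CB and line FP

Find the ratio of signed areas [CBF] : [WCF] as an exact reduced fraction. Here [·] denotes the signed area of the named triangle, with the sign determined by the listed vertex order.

Choose coordinates C = (0, 0), P = (1, 0), B = (0, 1), F = (2, -3).
1. W is the intersection of line CB and line FP ⇒ W = (0, 3)
2·[CBF] = -2, 2·[WCF] = 6
[CBF]:[WCF] = -2:6 = -1/3

[CBF]:[WCF] = -1/3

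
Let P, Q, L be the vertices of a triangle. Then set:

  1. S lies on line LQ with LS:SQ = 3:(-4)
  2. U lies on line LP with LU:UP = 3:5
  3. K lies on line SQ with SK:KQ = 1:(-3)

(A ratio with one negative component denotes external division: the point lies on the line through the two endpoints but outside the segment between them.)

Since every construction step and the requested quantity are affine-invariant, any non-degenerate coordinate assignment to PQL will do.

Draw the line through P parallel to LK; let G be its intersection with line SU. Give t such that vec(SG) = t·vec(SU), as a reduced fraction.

t = 8/3

Set P = (0, 0), Q = (1, 0), L = (0, 1); any affine frame gives the same invariant.
1. S lies on line LQ with LS:SQ = 3:(-4) ⇒ S = (-3, 4)
2. U lies on line LP with LU:UP = 3:5 ⇒ U = (0, 5/8)
3. K lies on line SQ with SK:KQ = 1:(-3) ⇒ K = (-5, 6)
through P parallel to LK: direction (-5, 5); meets SU at G = (5, -5)
G = S + t·(U−S) with t = 8/3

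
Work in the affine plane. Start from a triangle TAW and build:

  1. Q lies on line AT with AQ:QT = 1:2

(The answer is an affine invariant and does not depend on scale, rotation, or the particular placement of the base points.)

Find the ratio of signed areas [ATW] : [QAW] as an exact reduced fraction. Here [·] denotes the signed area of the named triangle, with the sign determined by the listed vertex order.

Assign T = (0, 0), A = (1, 0), W = (0, 1) — the answer is frame-independent, so this choice is without loss of generality.
1. Q lies on line AT with AQ:QT = 1:2 ⇒ Q = (2/3, 0)
2·[ATW] = -1, 2·[QAW] = 1/3
[ATW]:[QAW] = -1:1/3 = -3

[ATW]:[QAW] = -3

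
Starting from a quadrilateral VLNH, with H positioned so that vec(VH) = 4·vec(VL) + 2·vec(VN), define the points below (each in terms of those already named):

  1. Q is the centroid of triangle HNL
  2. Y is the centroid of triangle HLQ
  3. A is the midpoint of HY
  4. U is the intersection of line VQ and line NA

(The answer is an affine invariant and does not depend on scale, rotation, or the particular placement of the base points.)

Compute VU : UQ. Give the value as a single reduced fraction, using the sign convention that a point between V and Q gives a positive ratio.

Assign V = (0, 0), L = (1, 0), N = (0, 1), H = (4, 2) — the answer is frame-independent, so this choice is without loss of generality.
1. Q is the centroid of triangle HNL ⇒ Q = (5/3, 1)
2. Y is the centroid of triangle HLQ ⇒ Y = (20/9, 1)
3. A is the midpoint of HY ⇒ A = (28/9, 3/2)
4. U is the intersection of line VQ and line NA ⇒ U = (280/123, 56/41)
U = V + t·(Q−V) with t = 56/41, so VU:UQ = t:(1−t) = 56/41:-15/41

VU:UQ = -56/15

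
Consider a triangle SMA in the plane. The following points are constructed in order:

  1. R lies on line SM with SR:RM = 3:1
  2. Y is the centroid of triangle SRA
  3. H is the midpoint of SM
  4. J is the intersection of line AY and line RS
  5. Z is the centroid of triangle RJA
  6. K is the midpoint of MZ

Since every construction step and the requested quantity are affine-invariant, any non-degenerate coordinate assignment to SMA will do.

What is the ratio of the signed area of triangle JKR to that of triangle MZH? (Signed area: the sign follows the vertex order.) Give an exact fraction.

[JKR]:[MZH] = -3/8

Assign S = (0, 0), M = (1, 0), A = (0, 1) — the answer is frame-independent, so this choice is without loss of generality.
1. R lies on line SM with SR:RM = 3:1 ⇒ R = (3/4, 0)
2. Y is the centroid of triangle SRA ⇒ Y = (1/4, 1/3)
3. H is the midpoint of SM ⇒ H = (1/2, 0)
4. J is the intersection of line AY and line RS ⇒ J = (3/8, 0)
5. Z is the centroid of triangle RJA ⇒ Z = (3/8, 1/3)
6. K is the midpoint of MZ ⇒ K = (11/16, 1/6)
2·[JKR] = -1/16, 2·[MZH] = 1/6
[JKR]:[MZH] = -1/16:1/6 = -3/8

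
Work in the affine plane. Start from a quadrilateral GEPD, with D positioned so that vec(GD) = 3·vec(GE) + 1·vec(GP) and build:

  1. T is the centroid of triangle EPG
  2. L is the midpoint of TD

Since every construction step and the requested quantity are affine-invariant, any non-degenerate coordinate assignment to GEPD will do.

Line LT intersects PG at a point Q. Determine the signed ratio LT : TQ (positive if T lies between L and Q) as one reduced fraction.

Choose coordinates G = (0, 0), E = (1, 0), P = (0, 1), D = (3, 1).
1. T is the centroid of triangle EPG ⇒ T = (1/3, 1/3)
2. L is the midpoint of TD ⇒ L = (5/3, 2/3)
line LT meets PG at Q = (0, 1/4)
T = L + t·(Q−L) with t = 4/5, so LT:TQ = 4/5:1/5

LT:TQ = 4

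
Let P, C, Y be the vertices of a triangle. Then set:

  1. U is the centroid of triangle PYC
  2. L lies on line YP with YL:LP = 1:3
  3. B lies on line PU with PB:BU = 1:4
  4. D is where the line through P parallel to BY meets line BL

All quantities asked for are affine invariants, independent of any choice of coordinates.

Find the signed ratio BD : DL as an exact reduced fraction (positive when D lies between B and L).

BD:DL = -4/3

Work in coordinates with P = (0, 0), C = (1, 0), Y = (0, 1).
1. U is the centroid of triangle PYC ⇒ U = (1/3, 1/3)
2. L lies on line YP with YL:LP = 1:3 ⇒ L = (0, 3/4)
3. B lies on line PU with PB:BU = 1:4 ⇒ B = (1/15, 1/15)
4. D is where the line through P parallel to BY meets line BL ⇒ D = (-1/5, 14/5)
D = B + t·(L−B) with t = 4, so BD:DL = t:(1−t) = 4:-3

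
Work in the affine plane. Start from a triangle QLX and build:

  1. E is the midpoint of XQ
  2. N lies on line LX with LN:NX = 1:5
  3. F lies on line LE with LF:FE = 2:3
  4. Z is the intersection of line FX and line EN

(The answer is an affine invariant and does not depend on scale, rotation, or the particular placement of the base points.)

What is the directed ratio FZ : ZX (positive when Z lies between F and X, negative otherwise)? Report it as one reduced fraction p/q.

FZ:ZX = 3/25

Assign Q = (0, 0), L = (1, 0), X = (0, 1) — the answer is frame-independent, so this choice is without loss of generality.
1. E is the midpoint of XQ ⇒ E = (0, 1/2)
2. N lies on line LX with LN:NX = 1:5 ⇒ N = (5/6, 1/6)
3. F lies on line LE with LF:FE = 2:3 ⇒ F = (3/5, 1/5)
4. Z is the intersection of line FX and line EN ⇒ Z = (15/28, 2/7)
Z = F + t·(X−F) with t = 3/28, so FZ:ZX = t:(1−t) = 3/28:25/28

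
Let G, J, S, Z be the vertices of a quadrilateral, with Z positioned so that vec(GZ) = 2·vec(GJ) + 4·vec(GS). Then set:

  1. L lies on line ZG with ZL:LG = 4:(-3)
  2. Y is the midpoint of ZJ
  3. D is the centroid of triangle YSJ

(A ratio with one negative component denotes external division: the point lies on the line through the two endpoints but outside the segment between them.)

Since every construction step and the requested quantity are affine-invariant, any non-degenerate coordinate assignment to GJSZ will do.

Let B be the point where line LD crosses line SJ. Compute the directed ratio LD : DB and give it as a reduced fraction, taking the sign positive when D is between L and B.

Choose coordinates G = (0, 0), J = (1, 0), S = (0, 1), Z = (2, 4).
1. L lies on line ZG with ZL:LG = 4:(-3) ⇒ L = (-6, -12)
2. Y is the midpoint of ZJ ⇒ Y = (3/2, 2)
3. D is the centroid of triangle YSJ ⇒ D = (5/6, 1)
line LD meets SJ at B = (65/119, 54/119)
D = L + t·(B−L) with t = 119/114, so LD:DB = 119/114:-5/114

LD:DB = -119/5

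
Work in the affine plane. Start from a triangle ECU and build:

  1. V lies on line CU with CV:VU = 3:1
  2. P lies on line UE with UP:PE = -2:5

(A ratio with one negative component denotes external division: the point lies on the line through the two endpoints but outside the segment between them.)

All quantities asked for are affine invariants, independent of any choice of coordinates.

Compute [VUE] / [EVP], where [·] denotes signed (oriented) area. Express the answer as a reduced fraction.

[VUE]:[EVP] = 3/5

Set E = (0, 0), C = (1, 0), U = (0, 1); any affine frame gives the same invariant.
1. V lies on line CU with CV:VU = 3:1 ⇒ V = (1/4, 3/4)
2. P lies on line UE with UP:PE = -2:5 ⇒ P = (0, 5/3)
2·[VUE] = 1/4, 2·[EVP] = 5/12
[VUE]:[EVP] = 1/4:5/12 = 3/5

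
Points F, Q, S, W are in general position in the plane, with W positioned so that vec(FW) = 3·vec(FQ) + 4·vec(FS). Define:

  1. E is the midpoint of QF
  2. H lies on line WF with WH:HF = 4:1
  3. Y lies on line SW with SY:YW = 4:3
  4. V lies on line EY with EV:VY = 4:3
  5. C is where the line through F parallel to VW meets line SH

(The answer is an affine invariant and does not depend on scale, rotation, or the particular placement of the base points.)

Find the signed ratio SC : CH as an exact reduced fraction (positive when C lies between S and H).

Set F = (0, 0), Q = (1, 0), S = (0, 1), W = (3, 4); any affine frame gives the same invariant.
1. E is the midpoint of QF ⇒ E = (1/2, 0)
2. H lies on line WF with WH:HF = 4:1 ⇒ H = (3/5, 4/5)
3. Y lies on line SW with SY:YW = 4:3 ⇒ Y = (12/7, 19/7)
4. V lies on line EY with EV:VY = 4:3 ⇒ V = (117/98, 76/49)
5. C is where the line through F parallel to VW meets line SH ⇒ C = (177/299, 240/299)
C = S + t·(H−S) with t = 295/299, so SC:CH = t:(1−t) = 295/299:4/299

SC:CH = 295/4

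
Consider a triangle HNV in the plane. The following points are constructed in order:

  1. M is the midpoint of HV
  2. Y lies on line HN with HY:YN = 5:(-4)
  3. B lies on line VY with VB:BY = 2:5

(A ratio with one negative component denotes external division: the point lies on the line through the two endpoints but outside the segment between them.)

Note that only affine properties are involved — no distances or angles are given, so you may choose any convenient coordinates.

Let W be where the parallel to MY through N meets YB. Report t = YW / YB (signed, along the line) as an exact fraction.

Choose coordinates H = (0, 0), N = (1, 0), V = (0, 1).
1. M is the midpoint of HV ⇒ M = (0, 1/2)
2. Y lies on line HN with HY:YN = 5:(-4) ⇒ Y = (5, 0)
3. B lies on line VY with VB:BY = 2:5 ⇒ B = (10/7, 5/7)
through N parallel to MY: direction (5, -1/2); meets YB at W = (9, -4/5)
W = Y + t·(B−Y) with t = -28/25

t = -28/25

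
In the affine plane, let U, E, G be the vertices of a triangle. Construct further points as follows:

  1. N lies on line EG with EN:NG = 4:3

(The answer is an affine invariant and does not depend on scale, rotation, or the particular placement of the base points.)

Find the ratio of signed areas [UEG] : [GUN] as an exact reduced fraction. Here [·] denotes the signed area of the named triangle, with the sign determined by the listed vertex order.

Work in coordinates with U = (0, 0), E = (1, 0), G = (0, 1).
1. N lies on line EG with EN:NG = 4:3 ⇒ N = (3/7, 4/7)
2·[UEG] = 1, 2·[GUN] = 3/7
[UEG]:[GUN] = 1:3/7 = 7/3

[UEG]:[GUN] = 7/3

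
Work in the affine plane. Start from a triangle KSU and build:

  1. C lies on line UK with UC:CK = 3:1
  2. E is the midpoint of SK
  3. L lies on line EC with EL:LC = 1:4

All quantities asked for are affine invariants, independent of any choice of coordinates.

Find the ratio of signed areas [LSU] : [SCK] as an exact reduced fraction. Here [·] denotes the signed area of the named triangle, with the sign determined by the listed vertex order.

[LSU]:[SCK] = 11/5

Choose coordinates K = (0, 0), S = (1, 0), U = (0, 1).
1. C lies on line UK with UC:CK = 3:1 ⇒ C = (0, 1/4)
2. E is the midpoint of SK ⇒ E = (1/2, 0)
3. L lies on line EC with EL:LC = 1:4 ⇒ L = (2/5, 1/20)
2·[LSU] = 11/20, 2·[SCK] = 1/4
[LSU]:[SCK] = 11/20:1/4 = 11/5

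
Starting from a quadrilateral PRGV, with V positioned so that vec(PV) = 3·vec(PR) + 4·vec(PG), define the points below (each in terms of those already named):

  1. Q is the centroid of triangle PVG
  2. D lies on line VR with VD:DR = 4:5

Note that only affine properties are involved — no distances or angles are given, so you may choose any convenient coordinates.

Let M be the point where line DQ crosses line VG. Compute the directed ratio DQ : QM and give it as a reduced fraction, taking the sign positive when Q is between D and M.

Assign P = (0, 0), R = (1, 0), G = (0, 1), V = (3, 4) — the answer is frame-independent, so this choice is without loss of generality.
1. Q is the centroid of triangle PVG ⇒ Q = (1, 5/3)
2. D lies on line VR with VD:DR = 4:5 ⇒ D = (19/9, 20/9)
line DQ meets VG at M = (1/3, 4/3)
Q = D + t·(M−D) with t = 5/8, so DQ:QM = 5/8:3/8

DQ:QM = 5/3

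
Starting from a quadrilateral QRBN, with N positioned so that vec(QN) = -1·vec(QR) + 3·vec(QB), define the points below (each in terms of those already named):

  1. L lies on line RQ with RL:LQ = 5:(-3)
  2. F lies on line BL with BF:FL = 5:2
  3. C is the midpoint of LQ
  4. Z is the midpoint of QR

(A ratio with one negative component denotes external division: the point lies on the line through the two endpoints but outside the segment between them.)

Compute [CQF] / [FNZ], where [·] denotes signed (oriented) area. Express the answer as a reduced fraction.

Assign Q = (0, 0), R = (1, 0), B = (0, 1), N = (-1, 3) — the answer is frame-independent, so this choice is without loss of generality.
1. L lies on line RQ with RL:LQ = 5:(-3) ⇒ L = (-3/2, 0)
2. F lies on line BL with BF:FL = 5:2 ⇒ F = (-15/14, 2/7)
3. C is the midpoint of LQ ⇒ C = (-3/4, 0)
4. Z is the midpoint of QR ⇒ Z = (1/2, 0)
2·[CQF] = 3/14, 2·[FNZ] = -30/7
[CQF]:[FNZ] = 3/14:-30/7 = -1/20

[CQF]:[FNZ] = -1/20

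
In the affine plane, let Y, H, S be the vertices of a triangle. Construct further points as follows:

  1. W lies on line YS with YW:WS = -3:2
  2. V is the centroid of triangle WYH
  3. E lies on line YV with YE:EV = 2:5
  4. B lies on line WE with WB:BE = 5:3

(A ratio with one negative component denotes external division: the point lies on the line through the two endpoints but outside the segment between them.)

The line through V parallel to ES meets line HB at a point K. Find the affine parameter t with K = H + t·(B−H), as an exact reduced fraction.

Set Y = (0, 0), H = (1, 0), S = (0, 1); any affine frame gives the same invariant.
1. W lies on line YS with YW:WS = -3:2 ⇒ W = (0, 3)
2. V is the centroid of triangle WYH ⇒ V = (1/3, 1)
3. E lies on line YV with YE:EV = 2:5 ⇒ E = (2/21, 2/7)
4. B lies on line WE with WB:BE = 5:3 ⇒ B = (5/84, 73/56)
through V parallel to ES: direction (-2/21, 5/7); meets HB at K = (167/483, 146/161)
K = H + t·(B−H) with t = 16/23

t = 16/23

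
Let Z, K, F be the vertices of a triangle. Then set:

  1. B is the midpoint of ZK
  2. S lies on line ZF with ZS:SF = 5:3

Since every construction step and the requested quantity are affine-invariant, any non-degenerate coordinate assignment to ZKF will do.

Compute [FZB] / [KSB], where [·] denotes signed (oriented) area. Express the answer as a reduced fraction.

Set Z = (0, 0), K = (1, 0), F = (0, 1); any affine frame gives the same invariant.
1. B is the midpoint of ZK ⇒ B = (1/2, 0)
2. S lies on line ZF with ZS:SF = 5:3 ⇒ S = (0, 5/8)
2·[FZB] = 1/2, 2·[KSB] = 5/16
[FZB]:[KSB] = 1/2:5/16 = 8/5

[FZB]:[KSB] = 8/5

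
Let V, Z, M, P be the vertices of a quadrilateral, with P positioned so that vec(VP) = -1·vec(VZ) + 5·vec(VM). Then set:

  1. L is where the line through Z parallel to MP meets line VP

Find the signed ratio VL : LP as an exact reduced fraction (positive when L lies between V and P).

VL:LP = -4/3

Choose coordinates V = (0, 0), Z = (1, 0), M = (0, 1), P = (-1, 5).
1. L is where the line through Z parallel to MP meets line VP ⇒ L = (-4, 20)
L = V + t·(P−V) with t = 4, so VL:LP = t:(1−t) = 4:-3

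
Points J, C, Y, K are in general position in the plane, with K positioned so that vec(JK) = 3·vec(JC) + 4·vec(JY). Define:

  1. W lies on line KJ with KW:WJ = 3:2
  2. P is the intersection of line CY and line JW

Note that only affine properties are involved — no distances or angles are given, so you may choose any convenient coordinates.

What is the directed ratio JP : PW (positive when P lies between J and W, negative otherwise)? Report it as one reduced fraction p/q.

JP:PW = 5/9

Assign J = (0, 0), C = (1, 0), Y = (0, 1), K = (3, 4) — the answer is frame-independent, so this choice is without loss of generality.
1. W lies on line KJ with KW:WJ = 3:2 ⇒ W = (6/5, 8/5)
2. P is the intersection of line CY and line JW ⇒ P = (3/7, 4/7)
P = J + t·(W−J) with t = 5/14, so JP:PW = t:(1−t) = 5/14:9/14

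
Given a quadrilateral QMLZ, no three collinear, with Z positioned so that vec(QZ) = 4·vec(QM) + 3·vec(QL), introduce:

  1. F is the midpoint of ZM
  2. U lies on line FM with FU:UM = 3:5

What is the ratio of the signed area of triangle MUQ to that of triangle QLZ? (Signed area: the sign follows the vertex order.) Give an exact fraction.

[MUQ]:[QLZ] = -15/64

Work in coordinates with Q = (0, 0), M = (1, 0), L = (0, 1), Z = (4, 3).
1. F is the midpoint of ZM ⇒ F = (5/2, 3/2)
2. U lies on line FM with FU:UM = 3:5 ⇒ U = (31/16, 15/16)
2·[MUQ] = 15/16, 2·[QLZ] = -4
[MUQ]:[QLZ] = 15/16:-4 = -15/64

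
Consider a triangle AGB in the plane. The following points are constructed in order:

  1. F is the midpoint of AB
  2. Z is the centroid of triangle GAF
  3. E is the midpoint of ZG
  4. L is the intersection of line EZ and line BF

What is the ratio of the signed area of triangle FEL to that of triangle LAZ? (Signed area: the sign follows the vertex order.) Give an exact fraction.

Work in coordinates with A = (0, 0), G = (1, 0), B = (0, 1).
1. F is the midpoint of AB ⇒ F = (0, 1/2)
2. Z is the centroid of triangle GAF ⇒ Z = (1/3, 1/6)
3. E is the midpoint of ZG ⇒ E = (2/3, 1/12)
4. L is the intersection of line EZ and line BF ⇒ L = (0, 1/4)
2·[FEL] = -1/6, 2·[LAZ] = 1/12
[FEL]:[LAZ] = -1/6:1/12 = -2

[FEL]:[LAZ] = -2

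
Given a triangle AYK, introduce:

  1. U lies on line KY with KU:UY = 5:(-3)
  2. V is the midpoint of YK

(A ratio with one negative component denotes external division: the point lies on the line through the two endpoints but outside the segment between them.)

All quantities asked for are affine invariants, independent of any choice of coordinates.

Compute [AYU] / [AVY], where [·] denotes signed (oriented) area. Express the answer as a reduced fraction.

[AYU]:[AVY] = 3

Set A = (0, 0), Y = (1, 0), K = (0, 1); any affine frame gives the same invariant.
1. U lies on line KY with KU:UY = 5:(-3) ⇒ U = (5/2, -3/2)
2. V is the midpoint of YK ⇒ V = (1/2, 1/2)
2·[AYU] = -3/2, 2·[AVY] = -1/2
[AYU]:[AVY] = -3/2:-1/2 = 3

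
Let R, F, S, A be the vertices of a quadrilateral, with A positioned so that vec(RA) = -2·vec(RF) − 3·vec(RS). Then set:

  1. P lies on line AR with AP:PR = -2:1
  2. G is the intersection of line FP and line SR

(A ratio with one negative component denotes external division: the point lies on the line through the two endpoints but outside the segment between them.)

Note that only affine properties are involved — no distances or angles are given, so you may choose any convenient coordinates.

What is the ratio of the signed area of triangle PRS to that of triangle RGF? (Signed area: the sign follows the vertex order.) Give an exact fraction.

[PRS]:[RGF] = -2/3

Set R = (0, 0), F = (1, 0), S = (0, 1), A = (-2, -3); any affine frame gives the same invariant.
1. P lies on line AR with AP:PR = -2:1 ⇒ P = (2, 3)
2. G is the intersection of line FP and line SR ⇒ G = (0, -3)
2·[PRS] = -2, 2·[RGF] = 3
[PRS]:[RGF] = -2:3 = -2/3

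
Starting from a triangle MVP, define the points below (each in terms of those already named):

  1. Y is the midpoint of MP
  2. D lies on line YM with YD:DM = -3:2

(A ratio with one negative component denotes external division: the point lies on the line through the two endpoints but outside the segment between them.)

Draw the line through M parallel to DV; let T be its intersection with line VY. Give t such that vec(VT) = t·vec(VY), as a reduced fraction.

t = 2/3

Set M = (0, 0), V = (1, 0), P = (0, 1); any affine frame gives the same invariant.
1. Y is the midpoint of MP ⇒ Y = (0, 1/2)
2. D lies on line YM with YD:DM = -3:2 ⇒ D = (0, -1)
through M parallel to DV: direction (1, 1); meets VY at T = (1/3, 1/3)
T = V + t·(Y−V) with t = 2/3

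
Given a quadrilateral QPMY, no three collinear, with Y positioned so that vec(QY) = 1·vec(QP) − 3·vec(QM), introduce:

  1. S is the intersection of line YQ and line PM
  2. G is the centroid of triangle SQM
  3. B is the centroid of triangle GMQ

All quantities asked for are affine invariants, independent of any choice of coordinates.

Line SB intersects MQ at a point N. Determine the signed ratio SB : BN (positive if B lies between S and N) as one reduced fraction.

SB:BN = 8

Assign Q = (0, 0), P = (1, 0), M = (0, 1), Y = (1, -3) — the answer is frame-independent, so this choice is without loss of generality.
1. S is the intersection of line YQ and line PM ⇒ S = (-1/2, 3/2)
2. G is the centroid of triangle SQM ⇒ G = (-1/6, 5/6)
3. B is the centroid of triangle GMQ ⇒ B = (-1/18, 11/18)
line SB meets MQ at N = (0, 1/2)
B = S + t·(N−S) with t = 8/9, so SB:BN = 8/9:1/9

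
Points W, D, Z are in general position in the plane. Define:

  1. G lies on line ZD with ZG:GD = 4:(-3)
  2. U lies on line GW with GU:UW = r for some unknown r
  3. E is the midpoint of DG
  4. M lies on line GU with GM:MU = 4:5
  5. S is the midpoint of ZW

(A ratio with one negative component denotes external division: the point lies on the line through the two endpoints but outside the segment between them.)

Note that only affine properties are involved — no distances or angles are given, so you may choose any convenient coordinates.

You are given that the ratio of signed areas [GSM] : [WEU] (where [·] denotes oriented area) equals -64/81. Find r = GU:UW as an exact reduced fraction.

r = 4/3

Assign W = (0, 0), D = (1, 0), Z = (0, 1) — the answer is frame-independent, so this choice is without loss of generality.
1. G lies on line ZD with ZG:GD = 4:(-3) ⇒ G = (4, -3)
2. With GU:UW = r, write λ = r/(r+1) so U = G + λ·(W−G); U is affine-linear in λ
3. E is the midpoint of DG ⇒ E = (5/2, -3/2)
4. M lies on line GU with GM:MU = 4:5 ⇒ M is an affine combination of earlier points and hence also affine-linear in λ
5. S is the midpoint of ZW ⇒ S = (0, 1/2)
Every point depending on U is an affine combination of U and λ-independent points, so each such coordinate is linear in λ; the λ² term in each signed area is a multiple of (W−G)×(W−G) = 0, so 2·[GSM] and 2·[WEU] are each linear in λ. Evaluating at λ=0 and λ=1:
  2·[GSM] = 8/9·λ,   2·[WEU] = 3/2·λ − 3/2
So [GSM]:[WEU] = (8/9·λ) / (3/2·λ − 3/2). Setting this equal to -64/81:
  8/9·λ = -64/81·(3/2·λ − 3/2)  ⇒  λ = 4/7
Then r = λ/(1−λ) = (4/7)/(3/7) = 4/3. Check: with r = 4/3, U = (12/7, -9/7) and [GSM]:[WEU] = -64/81 as required.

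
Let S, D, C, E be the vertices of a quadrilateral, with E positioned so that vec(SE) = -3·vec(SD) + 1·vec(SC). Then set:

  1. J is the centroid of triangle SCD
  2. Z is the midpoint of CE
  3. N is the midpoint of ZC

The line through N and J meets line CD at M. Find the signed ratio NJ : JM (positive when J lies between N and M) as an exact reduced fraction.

NJ:JM = 5/4

Choose coordinates S = (0, 0), D = (1, 0), C = (0, 1), E = (-3, 1).
1. J is the centroid of triangle SCD ⇒ J = (1/3, 1/3)
2. Z is the midpoint of CE ⇒ Z = (-3/2, 1)
3. N is the midpoint of ZC ⇒ N = (-3/4, 1)
line NJ meets CD at M = (6/5, -1/5)
J = N + t·(M−N) with t = 5/9, so NJ:JM = 5/9:4/9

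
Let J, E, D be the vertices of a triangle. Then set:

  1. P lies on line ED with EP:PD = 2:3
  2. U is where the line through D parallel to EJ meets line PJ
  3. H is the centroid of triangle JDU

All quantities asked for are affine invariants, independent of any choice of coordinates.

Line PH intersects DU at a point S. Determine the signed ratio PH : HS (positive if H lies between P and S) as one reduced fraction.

PH:HS = 4/5

Work in coordinates with J = (0, 0), E = (1, 0), D = (0, 1).
1. P lies on line ED with EP:PD = 2:3 ⇒ P = (3/5, 2/5)
2. U is where the line through D parallel to EJ meets line PJ ⇒ U = (3/2, 1)
3. H is the centroid of triangle JDU ⇒ H = (1/2, 2/3)
line PH meets DU at S = (3/8, 1)
H = P + t·(S−P) with t = 4/9, so PH:HS = 4/9:5/9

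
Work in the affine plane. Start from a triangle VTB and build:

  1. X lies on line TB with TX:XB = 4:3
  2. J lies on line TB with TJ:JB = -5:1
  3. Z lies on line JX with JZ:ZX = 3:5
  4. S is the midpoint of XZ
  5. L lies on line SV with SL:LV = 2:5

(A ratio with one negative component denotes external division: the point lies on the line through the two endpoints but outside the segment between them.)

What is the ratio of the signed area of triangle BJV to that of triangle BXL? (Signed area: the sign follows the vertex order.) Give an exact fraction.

Set V = (0, 0), T = (1, 0), B = (0, 1); any affine frame gives the same invariant.
1. X lies on line TB with TX:XB = 4:3 ⇒ X = (3/7, 4/7)
2. J lies on line TB with TJ:JB = -5:1 ⇒ J = (-1/4, 5/4)
3. Z lies on line JX with JZ:ZX = 3:5 ⇒ Z = (1/224, 223/224)
4. S is the midpoint of XZ ⇒ S = (97/448, 351/448)
5. L lies on line SV with SL:LV = 2:5 ⇒ L = (485/3136, 1755/3136)
2·[BJV] = 1/4, 2·[BXL] = -6/49
[BJV]:[BXL] = 1/4:-6/49 = -49/24

[BJV]:[BXL] = -49/24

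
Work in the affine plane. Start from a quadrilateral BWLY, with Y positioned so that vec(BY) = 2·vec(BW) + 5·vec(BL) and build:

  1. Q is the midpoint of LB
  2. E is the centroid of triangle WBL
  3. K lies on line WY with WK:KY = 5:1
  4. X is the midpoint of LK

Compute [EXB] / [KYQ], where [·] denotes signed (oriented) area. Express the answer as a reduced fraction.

Work in coordinates with B = (0, 0), W = (1, 0), L = (0, 1), Y = (2, 5).
1. Q is the midpoint of LB ⇒ Q = (0, 1/2)
2. E is the centroid of triangle WBL ⇒ E = (1/3, 1/3)
3. K lies on line WY with WK:KY = 5:1 ⇒ K = (11/6, 25/6)
4. X is the midpoint of LK ⇒ X = (11/12, 31/12)
2·[EXB] = 5/9, 2·[KYQ] = 11/12
[EXB]:[KYQ] = 5/9:11/12 = 20/33

[EXB]:[KYQ] = 20/33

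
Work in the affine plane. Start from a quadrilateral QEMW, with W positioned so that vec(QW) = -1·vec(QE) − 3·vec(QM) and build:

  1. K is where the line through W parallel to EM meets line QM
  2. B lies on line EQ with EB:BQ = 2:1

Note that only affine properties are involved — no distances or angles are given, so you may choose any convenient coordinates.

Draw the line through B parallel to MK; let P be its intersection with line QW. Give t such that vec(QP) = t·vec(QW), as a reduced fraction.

Set Q = (0, 0), E = (1, 0), M = (0, 1), W = (-1, -3); any affine frame gives the same invariant.
1. K is where the line through W parallel to EM meets line QM ⇒ K = (0, -4)
2. B lies on line EQ with EB:BQ = 2:1 ⇒ B = (1/3, 0)
through B parallel to MK: direction (0, -5); meets QW at P = (1/3, 1)
P = Q + t·(W−Q) with t = -1/3

t = -1/3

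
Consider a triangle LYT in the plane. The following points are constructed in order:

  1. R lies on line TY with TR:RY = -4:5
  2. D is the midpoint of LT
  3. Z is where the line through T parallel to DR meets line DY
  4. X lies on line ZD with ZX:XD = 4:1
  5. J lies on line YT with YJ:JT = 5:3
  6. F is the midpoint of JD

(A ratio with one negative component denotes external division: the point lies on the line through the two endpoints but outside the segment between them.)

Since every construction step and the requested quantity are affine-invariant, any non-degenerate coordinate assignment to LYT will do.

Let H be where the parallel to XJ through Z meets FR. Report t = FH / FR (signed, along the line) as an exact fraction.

t = -18/145

Work in coordinates with L = (0, 0), Y = (1, 0), T = (0, 1).
1. R lies on line TY with TR:RY = -4:5 ⇒ R = (-4, 5)
2. D is the midpoint of LT ⇒ D = (0, 1/2)
3. Z is where the line through T parallel to DR meets line DY ⇒ Z = (4/5, 1/10)
4. X lies on line ZD with ZX:XD = 4:1 ⇒ X = (4/25, 21/50)
5. J lies on line YT with YJ:JT = 5:3 ⇒ J = (3/8, 5/8)
6. F is the midpoint of JD ⇒ F = (3/16, 9/16)
through Z parallel to XJ: direction (43/200, 41/200); meets FR at H = (1641/2320, 27/2320)
H = F + t·(R−F) with t = -18/145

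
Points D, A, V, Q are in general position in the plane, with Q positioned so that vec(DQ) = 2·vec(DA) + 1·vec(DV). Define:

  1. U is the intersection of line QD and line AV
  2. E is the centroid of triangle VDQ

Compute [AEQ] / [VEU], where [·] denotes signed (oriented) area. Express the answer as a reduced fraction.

Choose coordinates D = (0, 0), A = (1, 0), V = (0, 1), Q = (2, 1).
1. U is the intersection of line QD and line AV ⇒ U = (2/3, 1/3)
2. E is the centroid of triangle VDQ ⇒ E = (2/3, 2/3)
2·[AEQ] = -1, 2·[VEU] = -2/9
[AEQ]:[VEU] = -1:-2/9 = 9/2

[AEQ]:[VEU] = 9/2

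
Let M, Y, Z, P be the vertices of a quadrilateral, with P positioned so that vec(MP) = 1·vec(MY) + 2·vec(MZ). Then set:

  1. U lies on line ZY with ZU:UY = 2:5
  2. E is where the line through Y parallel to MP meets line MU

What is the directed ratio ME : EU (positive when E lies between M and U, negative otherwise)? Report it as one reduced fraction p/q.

ME:EU = -14/15

Work in coordinates with M = (0, 0), Y = (1, 0), Z = (0, 1), P = (1, 2).
1. U lies on line ZY with ZU:UY = 2:5 ⇒ U = (2/7, 5/7)
2. E is where the line through Y parallel to MP meets line MU ⇒ E = (-4, -10)
E = M + t·(U−M) with t = -14, so ME:EU = t:(1−t) = -14:15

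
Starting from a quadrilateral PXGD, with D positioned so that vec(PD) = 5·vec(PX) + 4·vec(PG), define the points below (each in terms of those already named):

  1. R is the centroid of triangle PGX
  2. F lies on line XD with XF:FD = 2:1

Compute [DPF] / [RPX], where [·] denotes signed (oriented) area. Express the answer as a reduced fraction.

[DPF]:[RPX] = 4

Assign P = (0, 0), X = (1, 0), G = (0, 1), D = (5, 4) — the answer is frame-independent, so this choice is without loss of generality.
1. R is the centroid of triangle PGX ⇒ R = (1/3, 1/3)
2. F lies on line XD with XF:FD = 2:1 ⇒ F = (11/3, 8/3)
2·[DPF] = 4/3, 2·[RPX] = 1/3
[DPF]:[RPX] = 4/3:1/3 = 4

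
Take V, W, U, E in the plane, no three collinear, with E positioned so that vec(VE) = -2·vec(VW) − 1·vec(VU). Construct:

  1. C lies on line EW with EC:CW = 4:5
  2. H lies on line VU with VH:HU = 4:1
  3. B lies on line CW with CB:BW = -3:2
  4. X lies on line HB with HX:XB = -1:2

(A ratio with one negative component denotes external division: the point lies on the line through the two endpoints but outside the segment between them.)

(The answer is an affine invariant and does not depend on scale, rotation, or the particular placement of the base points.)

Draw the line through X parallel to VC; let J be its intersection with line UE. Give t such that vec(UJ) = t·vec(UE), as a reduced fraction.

Work in coordinates with V = (0, 0), W = (1, 0), U = (0, 1), E = (-2, -1).
1. C lies on line EW with EC:CW = 4:5 ⇒ C = (-2/3, -5/9)
2. H lies on line VU with VH:HU = 4:1 ⇒ H = (0, 4/5)
3. B lies on line CW with CB:BW = -3:2 ⇒ B = (13/3, 10/9)
4. X lies on line HB with HX:XB = -1:2 ⇒ X = (-13/3, 22/45)
through X parallel to VC: direction (-2/3, -5/9); meets UE at J = (93/5, 98/5)
J = U + t·(E−U) with t = -93/10

t = -93/10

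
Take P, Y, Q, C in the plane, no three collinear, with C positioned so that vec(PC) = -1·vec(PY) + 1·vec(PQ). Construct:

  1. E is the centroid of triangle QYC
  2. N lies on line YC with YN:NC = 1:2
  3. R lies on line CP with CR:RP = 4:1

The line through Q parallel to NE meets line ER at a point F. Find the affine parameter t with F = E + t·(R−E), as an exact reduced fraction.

Set P = (0, 0), Y = (1, 0), Q = (0, 1), C = (-1, 1); any affine frame gives the same invariant.
1. E is the centroid of triangle QYC ⇒ E = (0, 2/3)
2. N lies on line YC with YN:NC = 1:2 ⇒ N = (1/3, 1/3)
3. R lies on line CP with CR:RP = 4:1 ⇒ R = (-1/5, 1/5)
through Q parallel to NE: direction (-1/3, 1/3); meets ER at F = (1/10, 9/10)
F = E + t·(R−E) with t = -1/2

t = -1/2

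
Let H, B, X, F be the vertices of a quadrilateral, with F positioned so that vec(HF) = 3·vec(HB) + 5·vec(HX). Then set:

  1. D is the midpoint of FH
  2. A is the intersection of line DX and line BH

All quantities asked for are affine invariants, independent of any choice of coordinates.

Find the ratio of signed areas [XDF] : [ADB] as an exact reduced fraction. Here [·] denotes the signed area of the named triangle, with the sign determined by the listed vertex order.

Work in coordinates with H = (0, 0), B = (1, 0), X = (0, 1), F = (3, 5).
1. D is the midpoint of FH ⇒ D = (3/2, 5/2)
2. A is the intersection of line DX and line BH ⇒ A = (-1, 0)
2·[XDF] = 3/2, 2·[ADB] = -5
[XDF]:[ADB] = 3/2:-5 = -3/10

[XDF]:[ADB] = -3/10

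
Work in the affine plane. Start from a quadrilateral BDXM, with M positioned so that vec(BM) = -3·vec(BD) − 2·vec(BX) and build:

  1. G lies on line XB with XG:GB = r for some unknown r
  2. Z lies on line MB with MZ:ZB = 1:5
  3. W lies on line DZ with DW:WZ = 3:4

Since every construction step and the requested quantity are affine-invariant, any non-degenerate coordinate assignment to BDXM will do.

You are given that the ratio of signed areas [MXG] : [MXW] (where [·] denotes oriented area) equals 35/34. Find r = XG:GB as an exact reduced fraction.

Set B = (0, 0), D = (1, 0), X = (0, 1), M = (-3, -2); any affine frame gives the same invariant.
1. With XG:GB = r, write λ = r/(r+1) so G = X + λ·(B−X); G is affine-linear in λ
2. Z lies on line MB with MZ:ZB = 1:5 ⇒ Z = (-5/2, -5/3)
3. W lies on line DZ with DW:WZ = 3:4 ⇒ W = (-1/2, -5/7)
Every point depending on G is an affine combination of G and λ-independent points, so each such coordinate is linear in λ; the λ² term in each signed area is a multiple of (B−X)×(B−X) = 0, so 2·[MXG] and 2·[MXW] are each linear in λ. Evaluating at λ=0 and λ=1:
  2·[MXG] = -3·λ,   2·[MXW] = -51/14
So [MXG]:[MXW] = (-3·λ) / (-51/14). Setting this equal to 35/34:
  -3·λ = 35/34·(-51/14)  ⇒  λ = 5/4
Then r = λ/(1−λ) = (5/4)/(-1/4) = -5. Check: with r = -5, G = (0, -1/4) and [MXG]:[MXW] = 35/34 as required.

r = -5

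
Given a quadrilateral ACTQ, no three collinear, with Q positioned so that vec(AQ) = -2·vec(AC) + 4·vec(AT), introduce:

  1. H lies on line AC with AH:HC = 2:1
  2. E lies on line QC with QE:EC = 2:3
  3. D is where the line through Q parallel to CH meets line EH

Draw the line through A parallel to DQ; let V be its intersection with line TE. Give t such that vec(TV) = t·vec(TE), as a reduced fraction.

Choose coordinates A = (0, 0), C = (1, 0), T = (0, 1), Q = (-2, 4).
1. H lies on line AC with AH:HC = 2:1 ⇒ H = (2/3, 0)
2. E lies on line QC with QE:EC = 2:3 ⇒ E = (-4/5, 12/5)
3. D is where the line through Q parallel to CH meets line EH ⇒ D = (-16/9, 4)
through A parallel to DQ: direction (-2/9, 0); meets TE at V = (4/7, 0)
V = T + t·(E−T) with t = -5/7

t = -5/7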